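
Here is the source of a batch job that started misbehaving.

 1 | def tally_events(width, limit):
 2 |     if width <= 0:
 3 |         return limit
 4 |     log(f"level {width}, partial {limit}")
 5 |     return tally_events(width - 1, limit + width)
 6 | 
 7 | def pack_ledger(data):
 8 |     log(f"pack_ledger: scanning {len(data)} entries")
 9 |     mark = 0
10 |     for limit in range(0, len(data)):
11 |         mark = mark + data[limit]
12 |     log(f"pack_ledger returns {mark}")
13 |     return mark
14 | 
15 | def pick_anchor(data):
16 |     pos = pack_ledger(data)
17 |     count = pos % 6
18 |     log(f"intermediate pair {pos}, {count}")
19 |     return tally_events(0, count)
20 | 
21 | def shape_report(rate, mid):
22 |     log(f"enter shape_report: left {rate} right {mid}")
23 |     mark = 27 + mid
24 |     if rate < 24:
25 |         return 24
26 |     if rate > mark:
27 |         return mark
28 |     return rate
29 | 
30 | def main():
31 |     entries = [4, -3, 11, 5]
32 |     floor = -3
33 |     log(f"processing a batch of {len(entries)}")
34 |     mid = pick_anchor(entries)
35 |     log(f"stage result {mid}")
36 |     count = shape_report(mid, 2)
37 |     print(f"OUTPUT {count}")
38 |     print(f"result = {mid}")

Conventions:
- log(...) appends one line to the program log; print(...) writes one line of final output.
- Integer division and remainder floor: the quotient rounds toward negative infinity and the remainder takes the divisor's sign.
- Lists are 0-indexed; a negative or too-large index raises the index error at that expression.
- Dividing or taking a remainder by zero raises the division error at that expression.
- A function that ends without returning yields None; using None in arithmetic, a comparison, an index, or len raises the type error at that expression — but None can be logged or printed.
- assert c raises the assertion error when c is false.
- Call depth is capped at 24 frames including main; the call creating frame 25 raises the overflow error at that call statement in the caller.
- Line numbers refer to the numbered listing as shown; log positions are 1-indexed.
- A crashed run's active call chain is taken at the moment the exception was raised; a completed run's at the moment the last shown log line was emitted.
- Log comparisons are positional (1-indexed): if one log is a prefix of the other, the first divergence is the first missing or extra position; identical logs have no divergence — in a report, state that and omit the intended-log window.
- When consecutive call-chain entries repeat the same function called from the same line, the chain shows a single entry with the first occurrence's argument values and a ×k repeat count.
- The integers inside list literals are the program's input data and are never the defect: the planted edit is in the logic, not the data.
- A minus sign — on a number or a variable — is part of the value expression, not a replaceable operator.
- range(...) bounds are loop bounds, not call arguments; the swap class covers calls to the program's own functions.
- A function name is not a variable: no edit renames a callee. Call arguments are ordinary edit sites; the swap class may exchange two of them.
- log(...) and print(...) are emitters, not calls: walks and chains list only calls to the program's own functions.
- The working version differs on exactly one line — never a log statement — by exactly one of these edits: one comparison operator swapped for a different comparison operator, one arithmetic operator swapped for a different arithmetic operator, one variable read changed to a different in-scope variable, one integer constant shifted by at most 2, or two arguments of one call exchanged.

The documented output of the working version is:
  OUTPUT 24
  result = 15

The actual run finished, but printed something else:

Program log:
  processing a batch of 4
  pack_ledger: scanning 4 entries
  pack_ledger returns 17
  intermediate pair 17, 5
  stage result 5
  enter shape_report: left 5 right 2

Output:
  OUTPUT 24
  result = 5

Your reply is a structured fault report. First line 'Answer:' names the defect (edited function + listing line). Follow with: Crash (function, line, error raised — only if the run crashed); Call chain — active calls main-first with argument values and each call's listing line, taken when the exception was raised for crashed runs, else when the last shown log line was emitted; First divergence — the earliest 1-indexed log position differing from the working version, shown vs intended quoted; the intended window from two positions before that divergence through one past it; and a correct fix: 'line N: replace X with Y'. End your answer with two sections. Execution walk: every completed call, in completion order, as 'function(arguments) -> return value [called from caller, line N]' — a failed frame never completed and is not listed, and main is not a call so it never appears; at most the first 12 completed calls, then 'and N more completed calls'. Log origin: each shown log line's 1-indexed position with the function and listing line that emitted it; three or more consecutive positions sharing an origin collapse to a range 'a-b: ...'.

Answer: the defect is in pick_anchor at line 19.
Key fact: The earliest visible damage is log position 5 — 'stage result 5' rather than the intended 'level 5, partial 0'.
Call chain: main -> shape_report(5, 2) (called at line 36).
First divergence: at position 5 the run shows 'stage result 5' where the working version logs 'level 5, partial 0'.
Intended log window:
  3: pack_ledger returns 17
  4: intermediate pair 17, 5
  5: level 5, partial 0
  6: level 4, partial 5
Execution walk:
  pack_ledger([4, -3, 11, 5]) -> 17  [called from pick_anchor, line 16]
  tally_events(0, 5) -> 5  [called from pick_anchor, line 19]
  pick_anchor([4, -3, 11, 5]) -> 5  [called from main, line 34]
  shape_report(5, 2) -> 24  [called from main, line 36]
Origin of each log line:
  1: emitted by main (line 33)
  2: emitted by pack_ledger (line 8)
  3: emitted by pack_ledger (line 12)
  4: emitted by pick_anchor (line 18)
  5: emitted by main (line 35)
  6: emitted by shape_report (line 22)
A correct fix: line 19: replace `tally_events(0, count)` with `tally_events(count, 0)`.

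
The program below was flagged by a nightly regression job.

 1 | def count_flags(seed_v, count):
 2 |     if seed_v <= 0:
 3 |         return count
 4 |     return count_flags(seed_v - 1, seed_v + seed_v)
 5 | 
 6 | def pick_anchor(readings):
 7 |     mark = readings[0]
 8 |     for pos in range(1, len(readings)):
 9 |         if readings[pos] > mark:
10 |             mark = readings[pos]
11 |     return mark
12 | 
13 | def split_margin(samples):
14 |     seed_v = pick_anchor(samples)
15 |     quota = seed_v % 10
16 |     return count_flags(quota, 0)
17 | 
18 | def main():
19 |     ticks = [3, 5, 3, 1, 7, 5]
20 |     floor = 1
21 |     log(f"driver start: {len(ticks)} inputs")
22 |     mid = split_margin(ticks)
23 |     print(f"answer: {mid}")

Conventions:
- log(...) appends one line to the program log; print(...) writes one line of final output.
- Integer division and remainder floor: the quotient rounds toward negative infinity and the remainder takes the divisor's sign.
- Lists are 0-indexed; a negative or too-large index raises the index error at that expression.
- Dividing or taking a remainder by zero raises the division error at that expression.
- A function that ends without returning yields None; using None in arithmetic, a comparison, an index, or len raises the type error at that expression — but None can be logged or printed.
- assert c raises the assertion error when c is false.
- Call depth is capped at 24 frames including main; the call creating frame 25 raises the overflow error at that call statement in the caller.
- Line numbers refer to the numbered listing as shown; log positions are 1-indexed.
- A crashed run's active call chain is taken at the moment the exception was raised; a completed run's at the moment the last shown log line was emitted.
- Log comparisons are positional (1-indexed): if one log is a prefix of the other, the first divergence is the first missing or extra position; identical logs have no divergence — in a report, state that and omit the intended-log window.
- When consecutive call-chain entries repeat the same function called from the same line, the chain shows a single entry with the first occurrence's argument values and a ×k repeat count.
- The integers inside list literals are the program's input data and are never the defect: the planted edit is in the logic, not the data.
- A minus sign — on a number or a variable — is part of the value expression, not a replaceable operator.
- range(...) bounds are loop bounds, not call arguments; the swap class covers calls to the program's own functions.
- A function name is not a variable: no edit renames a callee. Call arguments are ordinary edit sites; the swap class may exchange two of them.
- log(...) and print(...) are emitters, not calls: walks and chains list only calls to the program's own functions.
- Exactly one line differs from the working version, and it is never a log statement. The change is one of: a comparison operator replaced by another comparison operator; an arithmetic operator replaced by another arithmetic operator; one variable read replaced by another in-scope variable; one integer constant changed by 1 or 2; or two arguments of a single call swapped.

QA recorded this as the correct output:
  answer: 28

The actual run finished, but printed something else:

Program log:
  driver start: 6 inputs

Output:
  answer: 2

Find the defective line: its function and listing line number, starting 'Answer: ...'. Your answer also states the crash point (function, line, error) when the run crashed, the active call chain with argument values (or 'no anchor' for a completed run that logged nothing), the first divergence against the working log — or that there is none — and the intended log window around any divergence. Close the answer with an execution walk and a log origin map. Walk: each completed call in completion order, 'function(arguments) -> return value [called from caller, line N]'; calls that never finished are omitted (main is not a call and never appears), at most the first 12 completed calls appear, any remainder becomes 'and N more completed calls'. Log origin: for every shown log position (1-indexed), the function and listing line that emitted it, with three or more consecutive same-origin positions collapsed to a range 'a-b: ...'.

Answer: the defect is in count_flags at line 4.
Core observation: The logs agree in full; only the final output differs.
Call chain: main.
First divergence: none; the two logs match at every position.
Execution walk:
  pick_anchor([3, 5, 3, 1, 7, 5]) -> 7  [called from split_margin, line 14]
  count_flags(0, 2) -> 2  [called from count_flags, line 4]
  count_flags(1, 4) -> 2  [called from count_flags, line 4]
  count_flags(2, 6) -> 2  [called from count_flags, line 4]
  count_flags(3, 8) -> 2  [called from count_flags, line 4]
  count_flags(4, 10) -> 2  [called from count_flags, line 4]
  count_flags(5, 12) -> 2  [called from count_flags, line 4]
  count_flags(6, 14) -> 2  [called from count_flags, line 4]
  count_flags(7, 0) -> 2  [called from split_margin, line 16]
  split_margin([3, 5, 3, 1, 7, 5]) -> 2  [called from main, line 22]
Log line origins:
  1: from main, line 21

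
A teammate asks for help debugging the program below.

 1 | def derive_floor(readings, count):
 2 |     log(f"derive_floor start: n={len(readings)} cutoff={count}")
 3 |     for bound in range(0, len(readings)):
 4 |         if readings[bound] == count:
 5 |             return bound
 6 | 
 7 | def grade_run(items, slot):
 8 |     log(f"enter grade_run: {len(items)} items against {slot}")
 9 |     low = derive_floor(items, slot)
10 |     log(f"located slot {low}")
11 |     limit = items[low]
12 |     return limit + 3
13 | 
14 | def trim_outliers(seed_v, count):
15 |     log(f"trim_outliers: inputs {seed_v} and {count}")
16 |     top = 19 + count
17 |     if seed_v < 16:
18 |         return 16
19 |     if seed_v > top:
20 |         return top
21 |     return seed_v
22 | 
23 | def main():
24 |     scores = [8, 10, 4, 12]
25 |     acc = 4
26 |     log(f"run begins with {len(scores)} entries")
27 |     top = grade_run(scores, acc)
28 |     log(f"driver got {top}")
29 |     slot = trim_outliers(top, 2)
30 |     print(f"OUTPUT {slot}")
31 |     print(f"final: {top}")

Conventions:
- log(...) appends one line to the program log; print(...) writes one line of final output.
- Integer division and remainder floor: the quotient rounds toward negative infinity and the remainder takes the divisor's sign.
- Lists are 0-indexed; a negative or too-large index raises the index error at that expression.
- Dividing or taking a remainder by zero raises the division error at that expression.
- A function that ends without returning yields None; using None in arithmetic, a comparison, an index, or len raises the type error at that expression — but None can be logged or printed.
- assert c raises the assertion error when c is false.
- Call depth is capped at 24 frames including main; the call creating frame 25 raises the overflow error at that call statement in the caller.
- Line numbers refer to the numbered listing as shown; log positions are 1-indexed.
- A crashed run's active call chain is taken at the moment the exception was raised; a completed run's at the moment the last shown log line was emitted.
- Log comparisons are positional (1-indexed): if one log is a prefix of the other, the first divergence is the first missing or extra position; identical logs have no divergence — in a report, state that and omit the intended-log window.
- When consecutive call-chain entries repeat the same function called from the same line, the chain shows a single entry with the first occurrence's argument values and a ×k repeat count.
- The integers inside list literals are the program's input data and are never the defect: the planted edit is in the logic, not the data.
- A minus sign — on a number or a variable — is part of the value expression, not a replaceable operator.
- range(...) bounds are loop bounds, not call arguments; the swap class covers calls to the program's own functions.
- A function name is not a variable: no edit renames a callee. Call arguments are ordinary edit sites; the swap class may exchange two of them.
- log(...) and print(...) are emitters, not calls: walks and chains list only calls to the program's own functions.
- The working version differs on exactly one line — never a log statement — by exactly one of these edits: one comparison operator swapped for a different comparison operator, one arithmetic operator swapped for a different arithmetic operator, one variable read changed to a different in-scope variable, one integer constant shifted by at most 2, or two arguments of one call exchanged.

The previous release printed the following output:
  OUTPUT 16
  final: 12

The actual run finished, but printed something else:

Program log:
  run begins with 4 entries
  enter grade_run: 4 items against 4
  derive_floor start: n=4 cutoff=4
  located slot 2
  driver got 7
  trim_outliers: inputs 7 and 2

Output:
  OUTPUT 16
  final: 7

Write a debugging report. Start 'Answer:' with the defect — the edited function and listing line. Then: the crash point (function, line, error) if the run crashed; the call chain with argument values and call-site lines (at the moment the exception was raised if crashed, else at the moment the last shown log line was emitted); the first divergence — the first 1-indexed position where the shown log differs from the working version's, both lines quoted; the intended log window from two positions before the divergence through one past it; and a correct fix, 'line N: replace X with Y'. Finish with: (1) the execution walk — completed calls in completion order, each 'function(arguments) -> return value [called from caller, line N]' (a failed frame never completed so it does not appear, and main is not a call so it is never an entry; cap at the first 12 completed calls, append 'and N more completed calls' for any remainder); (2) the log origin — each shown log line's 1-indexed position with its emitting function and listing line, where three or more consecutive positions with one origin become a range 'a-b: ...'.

Answer: the defect is in grade_run at line 12.
Key fact: Everything matches until log position 5, which reads 'driver got 7' in place of 'driver got 12'.
Call chain: main -> trim_outliers(7, 2) (called at line 29).
First divergence: position 5; shown 'driver got 7' vs intended 'driver got 12'.
Intended log window:
  3: derive_floor start: n=4 cutoff=4
  4: located slot 2
  5: driver got 12
  6: trim_outliers: inputs 12 and 2
Execution walk:
  derive_floor([8, 10, 4, 12], 4) -> 2  [called from grade_run, line 9]
  grade_run([8, 10, 4, 12], 4) -> 7  [called from main, line 27]
  trim_outliers(7, 2) -> 16  [called from main, line 29]
Log origins:
  1: emitted by main (line 26)
  2: emitted by grade_run (line 8)
  3: emitted by derive_floor (line 2)
  4: emitted by grade_run (line 10)
  5: emitted by main (line 28)
  6: emitted by trim_outliers (line 15)
A correct fix: line 12: replace `+` with `*`.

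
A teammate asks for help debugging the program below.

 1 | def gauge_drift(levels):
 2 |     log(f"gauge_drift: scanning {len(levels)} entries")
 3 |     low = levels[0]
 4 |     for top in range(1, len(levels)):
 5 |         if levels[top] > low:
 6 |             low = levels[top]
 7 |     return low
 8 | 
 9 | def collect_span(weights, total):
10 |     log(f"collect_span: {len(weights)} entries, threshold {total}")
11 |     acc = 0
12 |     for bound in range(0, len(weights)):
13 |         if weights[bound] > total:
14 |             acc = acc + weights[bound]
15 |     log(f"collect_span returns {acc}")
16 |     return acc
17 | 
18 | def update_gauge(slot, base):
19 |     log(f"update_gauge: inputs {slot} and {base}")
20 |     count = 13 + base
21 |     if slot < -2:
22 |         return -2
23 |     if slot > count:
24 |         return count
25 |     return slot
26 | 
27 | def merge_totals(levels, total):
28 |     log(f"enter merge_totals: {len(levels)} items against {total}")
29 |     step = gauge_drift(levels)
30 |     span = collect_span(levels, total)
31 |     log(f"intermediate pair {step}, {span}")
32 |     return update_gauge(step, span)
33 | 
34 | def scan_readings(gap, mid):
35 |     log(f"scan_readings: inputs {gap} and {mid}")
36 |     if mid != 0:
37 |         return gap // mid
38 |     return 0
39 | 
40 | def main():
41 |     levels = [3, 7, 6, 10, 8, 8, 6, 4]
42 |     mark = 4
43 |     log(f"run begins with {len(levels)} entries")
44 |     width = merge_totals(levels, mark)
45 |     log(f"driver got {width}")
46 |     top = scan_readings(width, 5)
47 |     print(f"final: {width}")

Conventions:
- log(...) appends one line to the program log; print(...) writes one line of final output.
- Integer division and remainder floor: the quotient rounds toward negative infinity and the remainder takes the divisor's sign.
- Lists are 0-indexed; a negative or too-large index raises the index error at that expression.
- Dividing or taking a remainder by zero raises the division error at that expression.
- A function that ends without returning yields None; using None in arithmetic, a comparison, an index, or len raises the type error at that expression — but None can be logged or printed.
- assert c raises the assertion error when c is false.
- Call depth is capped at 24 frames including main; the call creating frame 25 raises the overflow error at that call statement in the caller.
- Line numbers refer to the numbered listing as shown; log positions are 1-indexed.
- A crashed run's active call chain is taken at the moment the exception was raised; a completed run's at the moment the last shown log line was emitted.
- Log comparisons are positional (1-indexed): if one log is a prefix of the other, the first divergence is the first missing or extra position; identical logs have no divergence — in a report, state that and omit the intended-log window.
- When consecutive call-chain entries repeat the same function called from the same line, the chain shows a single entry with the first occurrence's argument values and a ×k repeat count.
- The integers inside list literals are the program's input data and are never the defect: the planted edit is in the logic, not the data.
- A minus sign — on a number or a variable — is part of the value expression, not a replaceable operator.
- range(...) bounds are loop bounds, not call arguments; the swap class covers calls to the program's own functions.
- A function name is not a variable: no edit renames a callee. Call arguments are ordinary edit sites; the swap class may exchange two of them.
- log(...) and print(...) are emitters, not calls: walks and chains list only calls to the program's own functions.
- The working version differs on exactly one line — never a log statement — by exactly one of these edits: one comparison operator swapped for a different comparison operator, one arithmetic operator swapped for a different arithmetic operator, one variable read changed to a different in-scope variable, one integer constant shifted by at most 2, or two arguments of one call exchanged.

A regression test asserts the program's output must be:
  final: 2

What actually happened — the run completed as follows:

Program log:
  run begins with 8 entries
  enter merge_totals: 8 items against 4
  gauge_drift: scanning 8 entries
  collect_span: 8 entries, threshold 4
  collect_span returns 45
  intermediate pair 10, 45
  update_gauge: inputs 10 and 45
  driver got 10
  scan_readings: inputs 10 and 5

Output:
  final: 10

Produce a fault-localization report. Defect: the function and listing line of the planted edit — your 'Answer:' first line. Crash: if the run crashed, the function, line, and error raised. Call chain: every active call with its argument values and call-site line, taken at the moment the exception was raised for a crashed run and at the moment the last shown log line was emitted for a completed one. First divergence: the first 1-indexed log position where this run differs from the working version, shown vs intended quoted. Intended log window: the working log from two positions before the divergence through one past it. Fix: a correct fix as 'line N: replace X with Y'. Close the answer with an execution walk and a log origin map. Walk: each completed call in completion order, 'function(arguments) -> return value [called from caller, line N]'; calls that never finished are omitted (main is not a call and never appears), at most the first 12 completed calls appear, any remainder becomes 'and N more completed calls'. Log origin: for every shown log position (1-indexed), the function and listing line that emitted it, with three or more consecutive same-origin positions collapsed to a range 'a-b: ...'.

Answer: the defect is in main at line 47.
Key fact: Log streams are identical — the defect surfaces only in the printed output.
Call chain: main -> scan_readings(10, 5) (called at line 46).
First divergence: none; the two logs match at every position.
Execution walk:
  gauge_drift([3, 7, 6, 10, 8, 8, 6, 4]) -> 10  [called from merge_totals, line 29]
  collect_span([3, 7, 6, 10, 8, 8, 6, 4], 4) -> 45  [called from merge_totals, line 30]
  update_gauge(10, 45) -> 10  [called from merge_totals, line 32]
  merge_totals([3, 7, 6, 10, 8, 8, 6, 4], 4) -> 10  [called from main, line 44]
  scan_readings(10, 5) -> 2  [called from main, line 46]
Log origin:
  1: logged in main at line 43
  2: logged in merge_totals at line 28
  3: logged in gauge_drift at line 2
  4: logged in collect_span at line 10
  5: logged in collect_span at line 15
  6: logged in merge_totals at line 31
  7: logged in update_gauge at line 19
  8: logged in main at line 45
  9: logged in scan_readings at line 35
A correct fix: line 47: replace `width` with `top`.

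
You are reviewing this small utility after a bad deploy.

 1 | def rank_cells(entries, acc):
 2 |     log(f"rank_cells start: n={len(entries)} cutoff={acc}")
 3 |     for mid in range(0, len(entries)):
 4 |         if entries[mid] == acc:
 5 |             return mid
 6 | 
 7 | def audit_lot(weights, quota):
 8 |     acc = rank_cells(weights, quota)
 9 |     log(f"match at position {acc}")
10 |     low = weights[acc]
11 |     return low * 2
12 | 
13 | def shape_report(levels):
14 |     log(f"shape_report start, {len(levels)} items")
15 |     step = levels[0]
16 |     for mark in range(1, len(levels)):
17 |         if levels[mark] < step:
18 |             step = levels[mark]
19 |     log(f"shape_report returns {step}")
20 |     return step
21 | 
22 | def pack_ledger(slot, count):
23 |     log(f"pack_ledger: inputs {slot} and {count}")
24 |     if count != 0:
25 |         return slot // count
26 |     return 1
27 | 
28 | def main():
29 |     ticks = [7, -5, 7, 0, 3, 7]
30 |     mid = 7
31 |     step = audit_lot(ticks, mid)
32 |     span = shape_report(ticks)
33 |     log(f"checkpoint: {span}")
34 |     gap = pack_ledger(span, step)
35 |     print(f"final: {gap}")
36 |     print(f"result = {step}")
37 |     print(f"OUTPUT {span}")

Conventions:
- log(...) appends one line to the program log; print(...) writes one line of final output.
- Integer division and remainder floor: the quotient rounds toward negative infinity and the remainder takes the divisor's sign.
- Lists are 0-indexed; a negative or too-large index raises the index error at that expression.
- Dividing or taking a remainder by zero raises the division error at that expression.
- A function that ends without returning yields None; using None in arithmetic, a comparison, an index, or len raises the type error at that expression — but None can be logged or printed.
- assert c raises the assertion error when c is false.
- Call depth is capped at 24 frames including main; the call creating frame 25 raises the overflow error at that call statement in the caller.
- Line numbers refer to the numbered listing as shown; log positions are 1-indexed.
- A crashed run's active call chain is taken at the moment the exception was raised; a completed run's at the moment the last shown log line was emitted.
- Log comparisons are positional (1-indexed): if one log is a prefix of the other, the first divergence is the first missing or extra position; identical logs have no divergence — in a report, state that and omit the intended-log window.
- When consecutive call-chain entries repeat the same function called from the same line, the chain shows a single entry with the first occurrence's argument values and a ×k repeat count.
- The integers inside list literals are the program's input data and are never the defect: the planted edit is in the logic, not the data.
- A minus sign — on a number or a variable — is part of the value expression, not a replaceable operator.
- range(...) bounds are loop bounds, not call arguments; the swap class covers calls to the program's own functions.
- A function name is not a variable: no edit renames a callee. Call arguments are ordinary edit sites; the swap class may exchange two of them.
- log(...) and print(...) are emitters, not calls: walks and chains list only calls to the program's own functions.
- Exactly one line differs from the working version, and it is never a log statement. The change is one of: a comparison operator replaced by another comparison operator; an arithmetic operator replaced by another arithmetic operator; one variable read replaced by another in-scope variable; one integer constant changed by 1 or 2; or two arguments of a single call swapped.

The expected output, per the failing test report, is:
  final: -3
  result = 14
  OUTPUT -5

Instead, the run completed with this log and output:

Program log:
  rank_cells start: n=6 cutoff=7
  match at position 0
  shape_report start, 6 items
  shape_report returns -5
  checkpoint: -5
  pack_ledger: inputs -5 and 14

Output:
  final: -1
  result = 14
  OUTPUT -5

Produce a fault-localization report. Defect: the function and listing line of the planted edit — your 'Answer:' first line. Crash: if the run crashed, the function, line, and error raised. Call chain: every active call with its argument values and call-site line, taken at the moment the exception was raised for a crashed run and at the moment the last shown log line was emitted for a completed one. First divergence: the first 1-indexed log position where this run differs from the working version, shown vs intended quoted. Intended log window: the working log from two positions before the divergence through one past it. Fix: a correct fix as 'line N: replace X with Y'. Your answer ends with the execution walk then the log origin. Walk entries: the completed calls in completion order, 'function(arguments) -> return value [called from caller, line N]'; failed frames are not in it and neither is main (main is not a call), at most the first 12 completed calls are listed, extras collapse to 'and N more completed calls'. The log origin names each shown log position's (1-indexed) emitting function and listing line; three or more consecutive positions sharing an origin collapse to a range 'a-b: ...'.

Answer: the defect is in main at line 34.
Key observation: The log first diverges at position 6: the faulty run prints 'pack_ledger: inputs -5 and 14' where the working version prints 'pack_ledger: inputs 14 and -5'.
Call chain: main -> pack_ledger(-5, 14) (called at line 34).
First divergence: position 6 — the shown line 'pack_ledger: inputs -5 and 14' should read 'pack_ledger: inputs 14 and -5'.
Intended log window:
  4: shape_report returns -5
  5: checkpoint: -5
  6: pack_ledger: inputs 14 and -5
Execution walk:
  rank_cells([7, -5, 7, 0, 3, 7], 7) -> 0  [called from audit_lot, line 8]
  audit_lot([7, -5, 7, 0, 3, 7], 7) -> 14  [called from main, line 31]
  shape_report([7, -5, 7, 0, 3, 7]) -> -5  [called from main, line 32]
  pack_ledger(-5, 14) -> -1  [called from main, line 34]
Log line origins:
  1: emitted by rank_cells (line 2)
  2: emitted by audit_lot (line 9)
  3: emitted by shape_report (line 14)
  4: emitted by shape_report (line 19)
  5: emitted by main (line 33)
  6: emitted by pack_ledger (line 23)
A correct fix: line 34: replace `pack_ledger(span, step)` with `pack_ledger(step, span)`.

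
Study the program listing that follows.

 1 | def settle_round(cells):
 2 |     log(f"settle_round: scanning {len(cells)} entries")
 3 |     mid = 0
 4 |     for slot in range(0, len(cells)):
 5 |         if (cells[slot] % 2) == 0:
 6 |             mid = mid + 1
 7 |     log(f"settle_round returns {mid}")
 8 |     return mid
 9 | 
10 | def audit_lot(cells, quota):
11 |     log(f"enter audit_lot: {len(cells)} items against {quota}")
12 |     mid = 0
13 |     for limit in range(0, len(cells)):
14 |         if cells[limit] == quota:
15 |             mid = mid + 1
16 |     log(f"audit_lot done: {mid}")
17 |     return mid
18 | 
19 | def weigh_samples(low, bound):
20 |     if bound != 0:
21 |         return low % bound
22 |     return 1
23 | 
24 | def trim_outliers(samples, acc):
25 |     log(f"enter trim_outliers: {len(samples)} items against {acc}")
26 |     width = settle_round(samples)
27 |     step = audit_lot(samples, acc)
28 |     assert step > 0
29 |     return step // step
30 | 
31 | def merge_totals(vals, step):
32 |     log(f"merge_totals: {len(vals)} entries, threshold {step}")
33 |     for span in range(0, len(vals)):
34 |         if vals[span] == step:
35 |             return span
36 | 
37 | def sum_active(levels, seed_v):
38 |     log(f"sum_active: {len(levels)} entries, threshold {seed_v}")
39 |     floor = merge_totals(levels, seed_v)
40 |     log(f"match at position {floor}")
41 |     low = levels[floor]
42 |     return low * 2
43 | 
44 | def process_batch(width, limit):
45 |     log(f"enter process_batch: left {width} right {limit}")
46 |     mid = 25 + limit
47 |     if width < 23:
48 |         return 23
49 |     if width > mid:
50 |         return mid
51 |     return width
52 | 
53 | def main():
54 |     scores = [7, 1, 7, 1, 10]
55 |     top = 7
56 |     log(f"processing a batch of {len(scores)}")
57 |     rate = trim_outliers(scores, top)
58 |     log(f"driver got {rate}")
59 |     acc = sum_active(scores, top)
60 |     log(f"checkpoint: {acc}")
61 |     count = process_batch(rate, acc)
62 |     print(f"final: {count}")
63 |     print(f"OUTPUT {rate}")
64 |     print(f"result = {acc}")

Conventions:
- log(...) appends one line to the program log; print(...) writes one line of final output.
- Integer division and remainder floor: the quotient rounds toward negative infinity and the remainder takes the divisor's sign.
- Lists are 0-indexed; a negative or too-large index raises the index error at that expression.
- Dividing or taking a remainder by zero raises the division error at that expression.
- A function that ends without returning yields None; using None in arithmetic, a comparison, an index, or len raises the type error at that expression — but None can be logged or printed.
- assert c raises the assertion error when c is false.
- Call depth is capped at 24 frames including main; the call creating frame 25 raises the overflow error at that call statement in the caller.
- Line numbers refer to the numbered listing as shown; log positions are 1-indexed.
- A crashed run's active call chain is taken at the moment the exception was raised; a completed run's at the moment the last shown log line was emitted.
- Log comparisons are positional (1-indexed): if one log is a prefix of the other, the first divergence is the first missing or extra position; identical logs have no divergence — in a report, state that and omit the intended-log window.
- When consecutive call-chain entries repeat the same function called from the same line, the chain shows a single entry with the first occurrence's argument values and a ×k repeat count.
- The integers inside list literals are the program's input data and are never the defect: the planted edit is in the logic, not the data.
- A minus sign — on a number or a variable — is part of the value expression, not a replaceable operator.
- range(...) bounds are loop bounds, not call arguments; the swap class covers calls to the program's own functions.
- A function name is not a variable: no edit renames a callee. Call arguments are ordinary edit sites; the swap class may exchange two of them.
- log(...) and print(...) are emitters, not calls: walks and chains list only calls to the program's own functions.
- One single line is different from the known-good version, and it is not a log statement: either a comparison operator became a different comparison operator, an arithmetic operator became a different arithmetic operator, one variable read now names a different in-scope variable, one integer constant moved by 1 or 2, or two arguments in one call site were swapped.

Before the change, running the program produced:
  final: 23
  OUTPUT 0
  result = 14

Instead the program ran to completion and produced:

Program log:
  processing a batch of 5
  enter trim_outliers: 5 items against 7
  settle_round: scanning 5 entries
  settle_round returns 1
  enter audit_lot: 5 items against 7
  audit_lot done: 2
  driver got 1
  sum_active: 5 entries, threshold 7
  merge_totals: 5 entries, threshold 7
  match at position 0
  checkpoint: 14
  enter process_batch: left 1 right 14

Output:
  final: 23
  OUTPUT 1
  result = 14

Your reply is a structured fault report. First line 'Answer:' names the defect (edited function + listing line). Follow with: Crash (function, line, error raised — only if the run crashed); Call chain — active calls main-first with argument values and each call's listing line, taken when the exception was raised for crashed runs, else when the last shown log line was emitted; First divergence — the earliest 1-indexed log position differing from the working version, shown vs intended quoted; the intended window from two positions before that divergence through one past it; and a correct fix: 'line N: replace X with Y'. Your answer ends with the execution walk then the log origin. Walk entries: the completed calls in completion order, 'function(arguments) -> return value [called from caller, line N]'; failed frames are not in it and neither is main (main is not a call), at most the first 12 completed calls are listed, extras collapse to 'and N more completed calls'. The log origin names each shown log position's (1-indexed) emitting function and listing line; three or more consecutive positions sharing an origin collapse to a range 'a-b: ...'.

Answer: the defect is in trim_outliers at line 29.
The tell: The log first diverges at position 7: the faulty run prints 'driver got 1' where the working version prints 'driver got 0'.
Call chain: main -> process_batch(1, 14) (called at line 61).
First divergence: position 7 — shown 'driver got 1', intended 'driver got 0'.
Intended log window:
  5: enter audit_lot: 5 items against 7
  6: audit_lot done: 2
  7: driver got 0
  8: sum_active: 5 entries, threshold 7
Execution walk:
  settle_round([7, 1, 7, 1, 10]) -> 1  [called from trim_outliers, line 26]
  audit_lot([7, 1, 7, 1, 10], 7) -> 2  [called from trim_outliers, line 27]
  trim_outliers([7, 1, 7, 1, 10], 7) -> 1  [called from main, line 57]
  merge_totals([7, 1, 7, 1, 10], 7) -> 0  [called from sum_active, line 39]
  sum_active([7, 1, 7, 1, 10], 7) -> 14  [called from main, line 59]
  process_batch(1, 14) -> 23  [called from main, line 61]
Origin of each log line:
  1: logged in main at line 56
  2: logged in trim_outliers at line 25
  3: logged in settle_round at line 2
  4: logged in settle_round at line 7
  5: logged in audit_lot at line 11
  6: logged in audit_lot at line 16
  7: logged in main at line 58
  8: logged in sum_active at line 38
  9: logged in merge_totals at line 32
  10: logged in sum_active at line 40
  11: logged in main at line 60
  12: logged in process_batch at line 45
A correct fix: line 29: replace `step // step` with `width // step`.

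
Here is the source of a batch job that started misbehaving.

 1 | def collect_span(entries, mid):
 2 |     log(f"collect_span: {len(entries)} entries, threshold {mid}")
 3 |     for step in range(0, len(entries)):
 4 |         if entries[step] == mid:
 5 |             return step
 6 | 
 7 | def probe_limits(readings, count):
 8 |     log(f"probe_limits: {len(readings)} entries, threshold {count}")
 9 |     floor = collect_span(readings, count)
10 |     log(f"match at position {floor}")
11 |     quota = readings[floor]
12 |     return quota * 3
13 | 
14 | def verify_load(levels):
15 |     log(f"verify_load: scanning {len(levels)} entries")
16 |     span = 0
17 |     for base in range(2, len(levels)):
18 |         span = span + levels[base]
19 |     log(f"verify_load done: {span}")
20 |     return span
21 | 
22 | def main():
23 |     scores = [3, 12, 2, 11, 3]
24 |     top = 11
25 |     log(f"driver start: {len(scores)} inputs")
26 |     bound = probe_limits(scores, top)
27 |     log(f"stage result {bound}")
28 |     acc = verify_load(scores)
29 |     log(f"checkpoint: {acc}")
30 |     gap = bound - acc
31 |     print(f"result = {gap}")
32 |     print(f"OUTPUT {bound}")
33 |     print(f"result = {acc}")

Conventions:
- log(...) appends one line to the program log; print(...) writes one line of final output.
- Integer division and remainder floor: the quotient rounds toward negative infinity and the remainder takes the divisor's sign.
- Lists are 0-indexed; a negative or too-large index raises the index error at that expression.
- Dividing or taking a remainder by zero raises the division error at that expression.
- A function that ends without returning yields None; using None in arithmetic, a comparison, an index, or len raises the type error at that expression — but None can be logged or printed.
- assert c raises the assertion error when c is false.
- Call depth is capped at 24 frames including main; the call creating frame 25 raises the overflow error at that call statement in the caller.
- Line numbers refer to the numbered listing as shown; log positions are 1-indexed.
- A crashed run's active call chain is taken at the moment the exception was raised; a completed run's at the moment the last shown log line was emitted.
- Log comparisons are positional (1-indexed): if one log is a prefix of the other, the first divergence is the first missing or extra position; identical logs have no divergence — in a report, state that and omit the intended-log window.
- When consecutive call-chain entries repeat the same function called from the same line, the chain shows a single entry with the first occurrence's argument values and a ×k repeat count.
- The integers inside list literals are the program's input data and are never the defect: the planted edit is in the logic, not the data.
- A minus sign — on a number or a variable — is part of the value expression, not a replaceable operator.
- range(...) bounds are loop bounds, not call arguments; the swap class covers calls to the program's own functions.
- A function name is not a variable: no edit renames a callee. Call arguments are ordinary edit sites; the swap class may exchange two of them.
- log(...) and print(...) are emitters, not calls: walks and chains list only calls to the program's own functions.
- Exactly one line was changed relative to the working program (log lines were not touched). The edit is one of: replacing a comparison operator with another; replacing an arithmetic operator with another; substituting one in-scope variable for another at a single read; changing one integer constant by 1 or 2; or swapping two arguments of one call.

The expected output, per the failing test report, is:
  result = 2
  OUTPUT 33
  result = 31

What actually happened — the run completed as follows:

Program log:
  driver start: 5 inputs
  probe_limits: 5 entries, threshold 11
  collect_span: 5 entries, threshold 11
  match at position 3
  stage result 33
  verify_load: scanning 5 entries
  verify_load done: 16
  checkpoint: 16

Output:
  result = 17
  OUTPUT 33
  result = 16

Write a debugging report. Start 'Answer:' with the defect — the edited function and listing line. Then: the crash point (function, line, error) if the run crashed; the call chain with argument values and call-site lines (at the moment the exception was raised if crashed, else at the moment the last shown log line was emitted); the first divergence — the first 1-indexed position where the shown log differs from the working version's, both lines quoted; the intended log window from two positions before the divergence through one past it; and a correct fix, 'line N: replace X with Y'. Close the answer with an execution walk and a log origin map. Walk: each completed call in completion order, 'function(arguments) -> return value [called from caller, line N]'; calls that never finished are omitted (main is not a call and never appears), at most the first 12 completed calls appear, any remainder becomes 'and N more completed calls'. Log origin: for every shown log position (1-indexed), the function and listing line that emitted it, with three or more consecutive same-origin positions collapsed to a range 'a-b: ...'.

Answer: the defect is in verify_load at line 17.
Core observation: The earliest visible damage is log position 7 — 'verify_load done: 16' rather than the intended 'verify_load done: 31'.
Call chain: main.
First divergence: position 7 — shown 'verify_load done: 16', intended 'verify_load done: 31'.
Intended log window:
  5: stage result 33
  6: verify_load: scanning 5 entries
  7: verify_load done: 31
  8: checkpoint: 31
Execution walk:
  collect_span([3, 12, 2, 11, 3], 11) -> 3  [called from probe_limits, line 9]
  probe_limits([3, 12, 2, 11, 3], 11) -> 33  [called from main, line 26]
  verify_load([3, 12, 2, 11, 3]) -> 16  [called from main, line 28]
Log origins:
  1: from main, line 25
  2: from probe_limits, line 8
  3: from collect_span, line 2
  4: from probe_limits, line 10
  5: from main, line 27
  6: from verify_load, line 15
  7: from verify_load, line 19
  8: from main, line 29
A correct fix: line 17: replace `2` with `0`.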